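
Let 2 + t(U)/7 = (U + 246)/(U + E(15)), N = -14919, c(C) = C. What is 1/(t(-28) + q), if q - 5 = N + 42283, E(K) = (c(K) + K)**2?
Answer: 4/109427 ≈ 3.6554e-5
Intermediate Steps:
E(K) = 4*K**2 (E(K) = (K + K)**2 = (2*K)**2 = 4*K**2)
t(U) = -14 + 7*(246 + U)/(900 + U) (t(U) = -14 + 7*((U + 246)/(U + 4*15**2)) = -14 + 7*((246 + U)/(U + 4*225)) = -14 + 7*((246 + U)/(U + 900)) = -14 + 7*((246 + U)/(900 + U)) = -14 + 7*(246 + U)/(900 + U))
q = 27369 (q = 5 + (-14919 + 42283) = 5 + 27364 = 27369)
1/(t(-28) + q) = 1/(7*(-1554 - 1*(-28))/(900 - 28) + 27369) = 1/(7*(-1554 + 28)/872 + 27369) = 1/(7*(1/872)*(-1526) + 27369) = 1/(-49/4 + 27369) = 1/(109427/4) = 4/109427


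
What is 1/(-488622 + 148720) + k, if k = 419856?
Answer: 142709894111/339902 ≈ 4.1986e+5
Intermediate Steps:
1/(-488622 + 148720) + k = 1/(-488622 + 148720) + 419856 = 1/(-339902) + 419856 = -1/339902 + 419856 = 142709894111/339902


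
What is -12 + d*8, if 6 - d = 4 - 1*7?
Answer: 60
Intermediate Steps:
d = 9 (d = 6 - (4 - 1*7) = 6 - (4 - 7) = 6 - 1*(-3) = 6 + 3 = 9)
-12 + d*8 = -12 + 9*8 = -12 + 72 = 60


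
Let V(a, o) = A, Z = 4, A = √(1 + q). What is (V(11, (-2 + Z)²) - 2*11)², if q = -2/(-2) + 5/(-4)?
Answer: (44 - √3)²/4 ≈ 446.65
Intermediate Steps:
q = -¼ (q = -2*(-½) + 5*(-¼) = 1 - 5/4 = -¼ ≈ -0.25000)
A = √3/2 (A = √(1 - ¼) = √(¾) = √3/2 ≈ 0.86602)
V(a, o) = √3/2
(V(11, (-2 + Z)²) - 2*11)² = (√3/2 - 2*11)² = (√3/2 - 22)² = (-22 + √3/2)²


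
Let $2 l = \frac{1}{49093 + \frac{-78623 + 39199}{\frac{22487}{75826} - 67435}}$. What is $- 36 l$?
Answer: $- \frac{10226607646}{27892268216307} \approx -0.00036665$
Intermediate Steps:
$l = \frac{5113303823}{502060827893526}$ ($l = \frac{1}{2 \left(49093 + \frac{-78623 + 39199}{\frac{22487}{75826} - 67435}\right)} = \frac{1}{2 \left(49093 - \frac{39424}{22487 \cdot \frac{1}{75826} - 67435}\right)} = \frac{1}{2 \left(49093 - \frac{39424}{\frac{22487}{75826} - 67435}\right)} = \frac{1}{2 \left(49093 - \frac{39424}{- \frac{5113303823}{75826}}\right)} = \frac{1}{2 \left(49093 - - \frac{2989364224}{5113303823}\right)} = \frac{1}{2 \left(49093 + \frac{2989364224}{5113303823}\right)} = \frac{1}{2 \cdot \frac{251030413946763}{5113303823}} = \frac{1}{2} \cdot \frac{5113303823}{251030413946763} = \frac{5113303823}{502060827893526} \approx 1.0185 \cdot 10^{-5}$)
$- 36 l = \left(-36\right) \frac{5113303823}{502060827893526} = - \frac{10226607646}{27892268216307}$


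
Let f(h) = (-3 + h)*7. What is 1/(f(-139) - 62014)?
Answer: -1/63008 ≈ -1.5871e-5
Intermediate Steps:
f(h) = -21 + 7*h
1/(f(-139) - 62014) = 1/((-21 + 7*(-139)) - 62014) = 1/((-21 - 973) - 62014) = 1/(-994 - 62014) = 1/(-63008) = -1/63008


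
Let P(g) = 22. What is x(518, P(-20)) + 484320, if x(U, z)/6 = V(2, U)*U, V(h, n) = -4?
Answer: 471888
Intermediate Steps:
x(U, z) = -24*U (x(U, z) = 6*(-4*U) = -24*U)
x(518, P(-20)) + 484320 = -24*518 + 484320 = -12432 + 484320 = 471888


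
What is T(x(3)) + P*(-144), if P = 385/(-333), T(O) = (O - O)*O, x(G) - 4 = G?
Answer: 6160/37 ≈ 166.49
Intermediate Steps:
x(G) = 4 + G
T(O) = 0 (T(O) = 0*O = 0)
P = -385/333 (P = 385*(-1/333) = -385/333 ≈ -1.1562)
T(x(3)) + P*(-144) = 0 - 385/333*(-144) = 0 + 6160/37 = 6160/37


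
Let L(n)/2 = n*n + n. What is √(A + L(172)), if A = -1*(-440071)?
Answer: √499583 ≈ 706.81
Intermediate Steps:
L(n) = 2*n + 2*n² (L(n) = 2*(n*n + n) = 2*(n² + n) = 2*(n + n²) = 2*n + 2*n²)
A = 440071
√(A + L(172)) = √(440071 + 2*172*(1 + 172)) = √(440071 + 2*172*173) = √(440071 + 59512) = √499583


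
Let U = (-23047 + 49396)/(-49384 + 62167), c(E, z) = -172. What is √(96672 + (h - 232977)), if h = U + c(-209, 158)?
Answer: I*√2477855501354/4261 ≈ 369.43*I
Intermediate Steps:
U = 8783/4261 (U = 26349/12783 = 26349*(1/12783) = 8783/4261 ≈ 2.0613)
h = -724109/4261 (h = 8783/4261 - 172 = -724109/4261 ≈ -169.94)
√(96672 + (h - 232977)) = √(96672 + (-724109/4261 - 232977)) = √(96672 - 993439106/4261) = √(-581519714/4261) = I*√2477855501354/4261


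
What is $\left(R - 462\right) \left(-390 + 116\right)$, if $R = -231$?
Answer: $189882$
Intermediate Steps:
$\left(R - 462\right) \left(-390 + 116\right) = \left(-231 - 462\right) \left(-390 + 116\right) = \left(-693\right) \left(-274\right) = 189882$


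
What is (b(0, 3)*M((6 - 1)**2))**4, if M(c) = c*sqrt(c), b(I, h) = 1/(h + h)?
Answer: 244140625/1296 ≈ 1.8838e+5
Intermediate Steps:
b(I, h) = 1/(2*h)
M(c) = c**(3/2)
(b(0, 3)*M((6 - 1)**2))**4 = (((1/2)/3)*((6 - 1)**2)**(3/2))**4 = (((1/2)*(1/3))*(5**2)**(3/2))**4 = (25**(3/2)/6)**4 = ((1/6)*125)**4 = (125/6)**4 = 244140625/1296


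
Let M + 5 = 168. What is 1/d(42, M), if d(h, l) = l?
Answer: 1/163 ≈ 0.0061350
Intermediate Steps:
M = 163 (M = -5 + 168 = 163)
1/d(42, M) = 1/163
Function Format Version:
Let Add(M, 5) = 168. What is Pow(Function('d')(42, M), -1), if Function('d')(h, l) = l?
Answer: Rational(1, 163) ≈ 0.0061350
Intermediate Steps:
M = 163 (M = Add(-5, 168) = 163)
Pow(Function('d')(42, M), -1) = Pow(163, -1) = Rational(1, 163)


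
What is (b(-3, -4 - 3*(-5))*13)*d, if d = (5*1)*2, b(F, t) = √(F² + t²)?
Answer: 130*√130 ≈ 1482.2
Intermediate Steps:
d = 10 (d = 5*2 = 10)
(b(-3, -4 - 3*(-5))*13)*d = (√((-3)² + (-4 - 3*(-5))²)*13)*10 = (√(9 + (-4 + 15)²)*13)*10 = (√(9 + 11²)*13)*10 = (√(9 + 121)*13)*10 = (√130*13)*10 = (13*√130)*10 = 130*√130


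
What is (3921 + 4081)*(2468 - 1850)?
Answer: 4945236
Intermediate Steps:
(3921 + 4081)*(2468 - 1850) = 8002*618 = 4945236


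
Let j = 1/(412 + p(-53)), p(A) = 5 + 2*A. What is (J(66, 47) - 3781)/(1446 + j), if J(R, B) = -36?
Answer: -1187087/449707 ≈ -2.6397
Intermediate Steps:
j = 1/311 (j = 1/(412 + (5 + 2*(-53))) = 1/(412 + (5 - 106)) = 1/(412 - 101) = 1/311 ≈ 0.0032154)
(J(66, 47) - 3781)/(1446 + j) = (-36 - 3781)/(1446 + 1/311) = -3817/449707/311 = -3817*311/449707 = -1187087/449707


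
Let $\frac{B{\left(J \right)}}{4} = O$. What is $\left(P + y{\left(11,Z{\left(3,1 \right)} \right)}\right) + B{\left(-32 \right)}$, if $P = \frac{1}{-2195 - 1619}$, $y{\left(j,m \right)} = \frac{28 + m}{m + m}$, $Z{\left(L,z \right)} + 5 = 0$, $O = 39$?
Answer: $\frac{1465527}{9535} \approx 153.7$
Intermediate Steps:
$Z{\left(L,z \right)} = -5$ ($Z{\left(L,z \right)} = -5 + 0 = -5$)
$y{\left(j,m \right)} = \frac{28 + m}{2 m}$
$B{\left(J \right)} = 156$ ($B{\left(J \right)} = 4 \cdot 39 = 156$)
$P = - \frac{1}{3814}$ ($P = \frac{1}{-3814} = - \frac{1}{3814} \approx -0.00026219$)
$\left(P + y{\left(11,Z{\left(3,1 \right)} \right)}\right) + B{\left(-32 \right)} = \left(- \frac{1}{3814} + \frac{28 - 5}{2 \left(-5\right)}\right) + 156 = \left(- \frac{1}{3814} + \frac{1}{2} \left(- \frac{1}{5}\right) 23\right) + 156 = \left(- \frac{1}{3814} - \frac{23}{10}\right) + 156 = - \frac{21933}{9535} + 156 = \frac{1465527}{9535}$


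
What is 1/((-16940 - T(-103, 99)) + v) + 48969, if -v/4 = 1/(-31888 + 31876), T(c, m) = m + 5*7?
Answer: 2508241146/51221 ≈ 48969.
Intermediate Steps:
T(c, m) = 35 + m (T(c, m) = m + 35 = 35 + m)
v = ⅓ (v = -4/(-31888 + 31876) = -4/(-12) = -4*(-1/12) = ⅓ ≈ 0.33333)
1/((-16940 - T(-103, 99)) + v) + 48969 = 1/((-16940 - (35 + 99)) + ⅓) + 48969 = 1/((-16940 - 1*134) + ⅓) + 48969 = 1/((-16940 - 134) + ⅓) + 48969 = 1/(-17074 + ⅓) + 48969 = 1/(-51221/3) + 48969 = -3/51221 + 48969 = 2508241146/51221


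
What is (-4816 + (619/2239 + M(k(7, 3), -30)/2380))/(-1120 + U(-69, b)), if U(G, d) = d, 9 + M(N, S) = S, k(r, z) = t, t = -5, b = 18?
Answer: 25662211221/5872359640 ≈ 4.3700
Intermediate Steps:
k(r, z) = -5
M(N, S) = -9 + S
(-4816 + (619/2239 + M(k(7, 3), -30)/2380))/(-1120 + U(-69, b)) = (-4816 + (619/2239 + (-9 - 30)/2380))/(-1120 + 18) = (-4816 + (619*(1/2239) - 39*1/2380))/(-1102) = (-4816 + (619/2239 - 39/2380))*(-1/1102) = (-4816 + 1385899/5328820)*(-1/1102) = -25662211221/5328820*(-1/1102) = 25662211221/5872359640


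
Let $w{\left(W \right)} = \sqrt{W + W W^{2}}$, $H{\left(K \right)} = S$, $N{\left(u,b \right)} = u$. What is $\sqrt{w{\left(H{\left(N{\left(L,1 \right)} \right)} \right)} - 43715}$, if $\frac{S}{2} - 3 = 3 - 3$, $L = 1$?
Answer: $\sqrt{-43715 + \sqrt{222}} \approx 209.05 i$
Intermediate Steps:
$S = 6$ ($S = 6 + 2 \left(3 - 3\right) = 6 + 2 \cdot 0 = 6 + 0 = 6$)
$H{\left(K \right)} = 6$
$w{\left(W \right)} = \sqrt{W + W^{3}}$
$\sqrt{w{\left(H{\left(N{\left(L,1 \right)} \right)} \right)} - 43715} = \sqrt{\sqrt{6 + 6^{3}} - 43715} = \sqrt{\sqrt{6 + 216} - 43715} = \sqrt{\sqrt{222} - 43715} = \sqrt{-43715 + \sqrt{222}}$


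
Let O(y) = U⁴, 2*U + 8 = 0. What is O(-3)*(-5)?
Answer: -1280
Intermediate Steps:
U = -4 (U = -4 + (½)*0 = -4 + 0 = -4)
O(y) = 256 (O(y) = (-4)⁴ = 256)
O(-3)*(-5) = 256*(-5) = -1280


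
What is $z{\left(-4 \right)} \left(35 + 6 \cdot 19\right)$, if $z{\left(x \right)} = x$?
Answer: $-596$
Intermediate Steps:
$z{\left(-4 \right)} \left(35 + 6 \cdot 19\right) = - 4 \left(35 + 6 \cdot 19\right) = - 4 \left(35 + 114\right) = \left(-4\right) 149 = -596$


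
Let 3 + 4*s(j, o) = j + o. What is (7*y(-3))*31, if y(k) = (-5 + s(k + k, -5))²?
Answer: 62713/4 ≈ 15678.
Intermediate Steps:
s(j, o) = -¾ + j/4 + o/4 (s(j, o) = -¾ + (j + o)/4 = -¾ + (j/4 + o/4) = -¾ + j/4 + o/4)
y(k) = (-7 + k/2)² (y(k) = (-5 + (-¾ + (k + k)/4 + (¼)*(-5)))² = (-5 + (-¾ + (2*k)/4 - 5/4))² = (-5 + (-¾ + k/2 - 5/4))² = (-5 + (-2 + k/2))² = (-7 + k/2)²)
(7*y(-3))*31 = (7*((-14 - 3)²/4))*31 = (7*((¼)*(-17)²))*31 = (7*((¼)*289))*31 = (7*(289/4))*31 = (2023/4)*31 = 62713/4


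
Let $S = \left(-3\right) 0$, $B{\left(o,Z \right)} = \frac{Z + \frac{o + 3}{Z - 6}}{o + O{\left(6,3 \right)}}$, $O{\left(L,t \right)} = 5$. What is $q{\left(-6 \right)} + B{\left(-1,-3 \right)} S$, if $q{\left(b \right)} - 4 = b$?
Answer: $-2$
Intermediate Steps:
$q{\left(b \right)} = 4 + b$
$B{\left(o,Z \right)} = \frac{Z + \frac{3 + o}{-6 + Z}}{5 + o}$ ($B{\left(o,Z \right)} = \frac{Z + \frac{o + 3}{Z - 6}}{o + 5} = \frac{Z + \frac{3 + o}{-6 + Z}}{5 + o}$)
$S = 0$
$q{\left(-6 \right)} + B{\left(-1,-3 \right)} S = \left(4 - 6\right) + \frac{3 - 1 + \left(-3\right)^{2} - -18}{-30 - -6 + 5 \left(-3\right) - -3} \cdot 0 = -2 + \frac{3 - 1 + 9 + 18}{-30 + 6 - 15 + 3} \cdot 0 = -2 + \frac{1}{-36} \cdot 29 \cdot 0 = -2 + \left(- \frac{1}{36}\right) 29 \cdot 0 = -2 - 0 = -2 + 0 = -2$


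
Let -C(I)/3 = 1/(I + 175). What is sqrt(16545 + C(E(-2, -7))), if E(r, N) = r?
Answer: sqrt(495174786)/173 ≈ 128.63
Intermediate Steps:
C(I) = -3/(175 + I) (C(I) = -3/(I + 175) = -3/(175 + I))
sqrt(16545 + C(E(-2, -7))) = sqrt(16545 - 3/(175 - 2)) = sqrt(16545 - 3/173) = sqrt(2862282/173) = sqrt(495174786)/173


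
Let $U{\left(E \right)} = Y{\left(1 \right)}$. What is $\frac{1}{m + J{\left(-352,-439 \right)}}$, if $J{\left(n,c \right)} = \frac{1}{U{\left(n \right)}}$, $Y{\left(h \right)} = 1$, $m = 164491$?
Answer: $\frac{1}{164492} \approx 6.0793 \cdot 10^{-6}$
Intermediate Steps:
$U{\left(E \right)} = 1$
$J{\left(n,c \right)} = 1$ ($J{\left(n,c \right)} = 1^{-1} = 1$)
$\frac{1}{m + J{\left(-352,-439 \right)}} = \frac{1}{164491 + 1} = \frac{1}{164492}$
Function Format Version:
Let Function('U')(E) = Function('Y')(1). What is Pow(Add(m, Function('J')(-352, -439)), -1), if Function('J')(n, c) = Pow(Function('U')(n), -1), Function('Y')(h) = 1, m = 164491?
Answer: Rational(1, 164492) ≈ 6.0793e-6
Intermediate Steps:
Function('U')(E) = 1
Function('J')(n, c) = 1 (Function('J')(n, c) = Pow(1, -1) = 1)
Pow(Add(m, Function('J')(-352, -439)), -1) = Pow(Add(164491, 1), -1) = Pow(164492, -1) = Rational(1, 164492)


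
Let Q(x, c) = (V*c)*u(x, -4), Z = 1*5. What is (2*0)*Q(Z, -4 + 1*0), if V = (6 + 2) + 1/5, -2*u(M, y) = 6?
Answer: 0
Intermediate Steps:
u(M, y) = -3 (u(M, y) = -½*6 = -3)
Z = 5
V = 41/5 (V = 8 + ⅕ = 41/5 ≈ 8.2000)
Q(x, c) = -123*c/5 (Q(x, c) = (41*c/5)*(-3) = -123*c/5)
(2*0)*Q(Z, -4 + 1*0) = (2*0)*(-123*(-4 + 1*0)/5) = 0*(-123*(-4 + 0)/5) = 0*(-123/5*(-4)) = 0*(492/5) = 0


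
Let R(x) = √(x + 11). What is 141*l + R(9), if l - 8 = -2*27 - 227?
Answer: -38493 + 2*√5 ≈ -38489.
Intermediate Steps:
R(x) = √(11 + x)
l = -273 (l = 8 + (-2*27 - 227) = 8 + (-54 - 227) = 8 - 281 = -273)
141*l + R(9) = 141*(-273) + √(11 + 9) = -38493 + √20 = -38493 + 2*√5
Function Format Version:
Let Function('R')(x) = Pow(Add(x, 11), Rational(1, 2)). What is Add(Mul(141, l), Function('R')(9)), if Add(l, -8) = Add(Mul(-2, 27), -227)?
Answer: Add(-38493, Mul(2, Pow(5, Rational(1, 2)))) ≈ -38489.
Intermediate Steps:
Function('R')(x) = Pow(Add(11, x), Rational(1, 2))
l = -273 (l = Add(8, Add(Mul(-2, 27), -227)) = Add(8, Add(-54, -227)) = Add(8, -281) = -273)
Add(Mul(141, l), Function('R')(9)) = Add(Mul(141, -273), Pow(Add(11, 9), Rational(1, 2))) = Add(-38493, Pow(20, Rational(1, 2))) = Add(-38493, Mul(2, Pow(5, Rational(1, 2))))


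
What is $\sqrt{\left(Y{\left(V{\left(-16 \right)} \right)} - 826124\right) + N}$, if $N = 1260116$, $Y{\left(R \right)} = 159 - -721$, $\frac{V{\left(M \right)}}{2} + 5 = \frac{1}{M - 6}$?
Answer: $2 \sqrt{108718} \approx 659.45$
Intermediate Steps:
$V{\left(M \right)} = -10 + \frac{2}{-6 + M}$ ($V{\left(M \right)} = -10 + \frac{2}{M - 6} = -10 + \frac{2}{-6 + M}$)
$Y{\left(R \right)} = 880$ ($Y{\left(R \right)} = 159 + 721 = 880$)
$\sqrt{\left(Y{\left(V{\left(-16 \right)} \right)} - 826124\right) + N} = \sqrt{\left(880 - 826124\right) + 1260116} = \sqrt{-825244 + 1260116} = \sqrt{434872} = 2 \sqrt{108718}$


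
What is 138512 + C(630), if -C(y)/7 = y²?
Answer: -2639788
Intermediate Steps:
C(y) = -7*y²
138512 + C(630) = 138512 - 7*630² = 138512 - 7*396900 = 138512 - 2778300 = -2639788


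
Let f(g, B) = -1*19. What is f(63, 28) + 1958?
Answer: 1939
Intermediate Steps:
f(g, B) = -19
f(63, 28) + 1958 = -19 + 1958 = 1939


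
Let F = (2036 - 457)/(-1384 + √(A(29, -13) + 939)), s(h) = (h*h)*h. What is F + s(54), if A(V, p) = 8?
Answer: 301464059840/1914509 - 1579*√947/1914509 ≈ 1.5746e+5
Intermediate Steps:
s(h) = h³ (s(h) = h²*h = h³)
F = 1579/(-1384 + √947) (F = (2036 - 457)/(-1384 + √(8 + 939)) = 1579/(-1384 + √947) ≈ -1.1668)
F + s(54) = (-2185336/1914509 - 1579*√947/1914509) + 54³ = (-2185336/1914509 - 1579*√947/1914509) + 157464 = 301464059840/1914509 - 1579*√947/1914509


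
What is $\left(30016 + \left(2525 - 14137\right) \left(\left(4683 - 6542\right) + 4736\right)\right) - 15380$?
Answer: $-33393088$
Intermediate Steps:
$\left(30016 + \left(2525 - 14137\right) \left(\left(4683 - 6542\right) + 4736\right)\right) - 15380 = \left(30016 - 11612 \left(\left(4683 - 6542\right) + 4736\right)\right) - 15380 = \left(30016 - 11612 \left(-1859 + 4736\right)\right) - 15380 = \left(30016 - 33407724\right) - 15380 = -33377708 - 15380 = -33393088$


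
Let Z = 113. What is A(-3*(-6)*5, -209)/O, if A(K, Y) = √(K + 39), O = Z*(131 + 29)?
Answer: √129/18080 ≈ 0.00062820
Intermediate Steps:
O = 18080 (O = 113*(131 + 29) = 113*160 = 18080)
A(K, Y) = √(39 + K)
A(-3*(-6)*5, -209)/O = √(39 - 3*(-6)*5)/18080 = √(39 + 18*5)*(1/18080) = √(39 + 90)*(1/18080) = √129*(1/18080) = √129/18080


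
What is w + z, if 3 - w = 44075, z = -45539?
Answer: -89611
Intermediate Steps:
w = -44072 (w = 3 - 1*44075 = 3 - 44075 = -44072)
w + z = -44072 - 45539 = -89611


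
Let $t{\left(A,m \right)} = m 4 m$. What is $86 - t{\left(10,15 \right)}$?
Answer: $-814$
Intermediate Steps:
$t{\left(A,m \right)} = 4 m^{2}$ ($t{\left(A,m \right)} = 4 m m = 4 m^{2}$)
$86 - t{\left(10,15 \right)} = 86 - 4 \cdot 15^{2} = 86 - 4 \cdot 225 = 86 - 900 = -814$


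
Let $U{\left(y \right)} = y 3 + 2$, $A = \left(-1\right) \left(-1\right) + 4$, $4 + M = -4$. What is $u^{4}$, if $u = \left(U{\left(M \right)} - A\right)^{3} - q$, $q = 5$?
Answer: $150247205369614336$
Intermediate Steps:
$M = -8$ ($M = -4 - 4 = -8$)
$A = 5$ ($A = 1 + 4 = 5$)
$U{\left(y \right)} = 2 + 3 y$ ($U{\left(y \right)} = 3 y + 2 = 2 + 3 y$)
$u = -19688$ ($u = \left(\left(2 + 3 \left(-8\right)\right) - 5\right)^{3} - 5 = \left(\left(2 - 24\right) - 5\right)^{3} - 5 = \left(-22 - 5\right)^{3} - 5 = \left(-27\right)^{3} - 5 = -19683 - 5 = -19688$)
$u^{4} = \left(-19688\right)^{4} = 150247205369614336$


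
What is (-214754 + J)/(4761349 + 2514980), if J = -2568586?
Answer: -309260/808481 ≈ -0.38252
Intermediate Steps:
(-214754 + J)/(4761349 + 2514980) = (-214754 - 2568586)/(4761349 + 2514980) = -2783340/7276329 = -2783340*1/7276329 = -309260/808481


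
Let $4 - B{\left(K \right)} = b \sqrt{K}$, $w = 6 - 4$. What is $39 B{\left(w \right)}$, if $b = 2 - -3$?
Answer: $156 - 195 \sqrt{2} \approx -119.77$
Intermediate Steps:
$b = 5$ ($b = 2 + 3 = 5$)
$w = 2$ ($w = 6 - 4 = 2$)
$B{\left(K \right)} = 4 - 5 \sqrt{K}$
$39 B{\left(w \right)} = 39 \left(4 - 5 \sqrt{2}\right) = 156 - 195 \sqrt{2}$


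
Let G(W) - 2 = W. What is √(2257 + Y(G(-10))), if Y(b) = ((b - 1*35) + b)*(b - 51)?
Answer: √5266 ≈ 72.567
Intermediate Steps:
G(W) = 2 + W
Y(b) = (-51 + b)*(-35 + 2*b) (Y(b) = ((b - 35) + b)*(-51 + b) = ((-35 + b) + b)*(-51 + b) = (-35 + 2*b)*(-51 + b) = (-51 + b)*(-35 + 2*b))
√(2257 + Y(G(-10))) = √(2257 + (1785 - 137*(2 - 10) + 2*(2 - 10)²)) = √(2257 + (1785 - 137*(-8) + 2*(-8)²)) = √(2257 + (1785 + 1096 + 2*64)) = √(2257 + (1785 + 1096 + 128)) = √(2257 + 3009) = √5266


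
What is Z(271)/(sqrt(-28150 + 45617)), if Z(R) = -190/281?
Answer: -190*sqrt(17467)/4908227 ≈ -0.0051161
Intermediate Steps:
Z(R) = -190/281 (Z(R) = -190*1/281 = -190/281)
Z(271)/(sqrt(-28150 + 45617)) = -190/(281*sqrt(-28150 + 45617)) = -190*sqrt(17467)/17467/281 = -190*sqrt(17467)/4908227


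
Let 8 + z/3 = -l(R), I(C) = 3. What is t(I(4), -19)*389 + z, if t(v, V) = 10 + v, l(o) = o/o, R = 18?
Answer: 5030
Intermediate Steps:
l(o) = 1
z = -27 (z = -24 + 3*(-1*1) = -24 + 3*(-1) = -24 - 3 = -27)
t(I(4), -19)*389 + z = (10 + 3)*389 - 27 = 13*389 - 27 = 5057 - 27 = 5030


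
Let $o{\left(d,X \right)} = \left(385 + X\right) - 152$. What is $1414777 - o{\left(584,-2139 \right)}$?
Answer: $1416683$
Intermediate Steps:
$o{\left(d,X \right)} = 233 + X$
$1414777 - o{\left(584,-2139 \right)} = 1414777 - \left(233 - 2139\right) = 1414777 - -1906 = 1414777 + 1906 = 1416683$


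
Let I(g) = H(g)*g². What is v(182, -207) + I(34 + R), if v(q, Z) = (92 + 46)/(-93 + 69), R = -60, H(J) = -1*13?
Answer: -35175/4 ≈ -8793.8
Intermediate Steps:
H(J) = -13
v(q, Z) = -23/4 (v(q, Z) = 138/(-24) = 138*(-1/24) = -23/4)
I(g) = -13*g²
v(182, -207) + I(34 + R) = -23/4 - 13*(34 - 60)² = -23/4 - 13*(-26)² = -23/4 - 13*676 = -23/4 - 8788 = -35175/4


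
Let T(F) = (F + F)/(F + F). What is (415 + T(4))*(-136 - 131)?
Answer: -111072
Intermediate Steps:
T(F) = 1 (T(F) = (2*F)/((2*F)) = (2*F)*(1/(2*F)) = 1)
(415 + T(4))*(-136 - 131) = (415 + 1)*(-136 - 131) = 416*(-267) = -111072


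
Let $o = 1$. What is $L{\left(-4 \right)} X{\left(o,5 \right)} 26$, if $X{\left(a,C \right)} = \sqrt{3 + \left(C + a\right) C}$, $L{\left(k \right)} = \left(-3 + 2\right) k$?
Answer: $104 \sqrt{33} \approx 597.43$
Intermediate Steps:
$L{\left(k \right)} = - k$
$X{\left(a,C \right)} = \sqrt{3 + C \left(C + a\right)}$
$L{\left(-4 \right)} X{\left(o,5 \right)} 26 = \left(-1\right) \left(-4\right) \sqrt{3 + 5^{2} + 5 \cdot 1} \cdot 26 = 4 \sqrt{3 + 25 + 5} \cdot 26 = 4 \sqrt{33} \cdot 26 = 104 \sqrt{33}$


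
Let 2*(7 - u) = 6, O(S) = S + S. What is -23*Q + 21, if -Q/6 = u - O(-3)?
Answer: 1401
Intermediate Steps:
O(S) = 2*S
u = 4 (u = 7 - ½*6 = 7 - 3 = 4)
Q = -60 (Q = -6*(4 - 2*(-3)) = -6*(4 - 1*(-6)) = -6*(4 + 6) = -6*10 = -60)
-23*Q + 21 = -23*(-60) + 21 = 1380 + 21 = 1401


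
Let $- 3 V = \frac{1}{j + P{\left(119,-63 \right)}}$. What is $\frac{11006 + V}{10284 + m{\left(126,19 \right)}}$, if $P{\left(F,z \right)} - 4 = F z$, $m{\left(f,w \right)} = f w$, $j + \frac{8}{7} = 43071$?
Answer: $\frac{8222736677}{9471911292} \approx 0.86812$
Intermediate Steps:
$j = \frac{301489}{7}$ ($j = - \frac{8}{7} + 43071 = \frac{301489}{7} \approx 43070.0$)
$P{\left(F,z \right)} = 4 + F z$
$V = - \frac{7}{747114}$ ($V = - \frac{1}{3 \left(\frac{301489}{7} + \left(4 + 119 \left(-63\right)\right)\right)} = - \frac{1}{3 \left(\frac{301489}{7} + \left(4 - 7497\right)\right)} = - \frac{1}{3 \left(\frac{301489}{7} - 7493\right)} = - \frac{1}{3 \cdot \frac{249038}{7}} = \left(- \frac{1}{3}\right) \frac{7}{249038} = - \frac{7}{747114} \approx -9.3694 \cdot 10^{-6}$)
$\frac{11006 + V}{10284 + m{\left(126,19 \right)}} = \frac{11006 - \frac{7}{747114}}{10284 + 126 \cdot 19} = \frac{8222736677}{747114 \left(10284 + 2394\right)} = \frac{8222736677}{747114 \cdot 12678} = \frac{8222736677}{747114} \cdot \frac{1}{12678} = \frac{8222736677}{9471911292}$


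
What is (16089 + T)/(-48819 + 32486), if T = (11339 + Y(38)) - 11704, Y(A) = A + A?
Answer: -15800/16333 ≈ -0.96737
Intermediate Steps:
Y(A) = 2*A
T = -289 (T = (11339 + 2*38) - 11704 = (11339 + 76) - 11704 = 11415 - 11704 = -289)
(16089 + T)/(-48819 + 32486) = (16089 - 289)/(-48819 + 32486) = 15800/(-16333) = 15800*(-1/16333) = -15800/16333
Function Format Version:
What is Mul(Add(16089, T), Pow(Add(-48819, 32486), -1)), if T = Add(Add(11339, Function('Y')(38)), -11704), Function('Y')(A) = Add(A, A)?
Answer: Rational(-15800, 16333) ≈ -0.96737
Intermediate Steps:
Function('Y')(A) = Mul(2, A)
T = -289 (T = Add(Add(11339, Mul(2, 38)), -11704) = Add(Add(11339, 76), -11704) = Add(11415, -11704) = -289)
Mul(Add(16089, T), Pow(Add(-48819, 32486), -1)) = Mul(Add(16089, -289), Pow(Add(-48819, 32486), -1)) = Mul(15800, Pow(-16333, -1)) = Mul(15800, Rational(-1, 16333)) = Rational(-15800, 16333)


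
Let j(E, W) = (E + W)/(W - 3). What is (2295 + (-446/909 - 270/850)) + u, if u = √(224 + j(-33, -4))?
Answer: 177260722/77265 + √11235/7 ≈ 2309.3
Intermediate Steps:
j(E, W) = (E + W)/(-3 + W)
u = √11235/7 (u = √(224 + (-33 - 4)/(-3 - 4)) = √(224 - 37/(-7)) = √(224 - ⅐*(-37)) = √(224 + 37/7) = √(1605/7) = √11235/7 ≈ 15.142)
(2295 + (-446/909 - 270/850)) + u = (2295 + (-446/909 - 270/850)) + √11235/7 = (2295 + (-446*1/909 - 270*1/850)) + √11235/7 = (2295 + (-446/909 - 27/85)) + √11235/7 = (2295 - 62453/77265) + √11235/7 = 177260722/77265 + √11235/7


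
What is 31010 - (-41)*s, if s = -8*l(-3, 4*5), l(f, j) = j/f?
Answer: 99590/3 ≈ 33197.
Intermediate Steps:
s = 160/3 (s = -8*4*5/(-3) = -160*(-1)/3 = -8*(-20/3) = 160/3 ≈ 53.333)
31010 - (-41)*s = 31010 - (-41)*160/3 = 31010 - 1*(-6560/3) = 31010 + 6560/3 = 99590/3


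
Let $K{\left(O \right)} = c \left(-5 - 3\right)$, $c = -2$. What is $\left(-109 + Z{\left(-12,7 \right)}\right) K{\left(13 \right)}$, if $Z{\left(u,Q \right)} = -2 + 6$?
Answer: $-1680$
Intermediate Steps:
$Z{\left(u,Q \right)} = 4$
$K{\left(O \right)} = 16$ ($K{\left(O \right)} = - 2 \left(-5 - 3\right) = \left(-2\right) \left(-8\right) = 16$)
$\left(-109 + Z{\left(-12,7 \right)}\right) K{\left(13 \right)} = \left(-109 + 4\right) 16 = \left(-105\right) 16 = -1680$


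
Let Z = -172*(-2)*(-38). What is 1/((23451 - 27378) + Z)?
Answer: -1/16999 ≈ -5.8827e-5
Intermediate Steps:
Z = -13072 (Z = -43*(-8)*(-38) = 344*(-38) = -13072)
1/((23451 - 27378) + Z) = 1/((23451 - 27378) - 13072) = 1/(-3927 - 13072) = 1/(-16999) = -1/16999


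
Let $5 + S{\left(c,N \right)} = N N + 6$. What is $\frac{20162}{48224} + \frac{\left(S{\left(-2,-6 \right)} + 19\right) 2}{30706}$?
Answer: $\frac{156123865}{370191536} \approx 0.42174$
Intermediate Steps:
$S{\left(c,N \right)} = 1 + N^{2}$ ($S{\left(c,N \right)} = -5 + \left(N N + 6\right) = -5 + \left(N^{2} + 6\right) = -5 + \left(6 + N^{2}\right) = 1 + N^{2}$)
$\frac{20162}{48224} + \frac{\left(S{\left(-2,-6 \right)} + 19\right) 2}{30706} = \frac{20162}{48224} + \frac{\left(\left(1 + \left(-6\right)^{2}\right) + 19\right) 2}{30706} = 20162 \cdot \frac{1}{48224} + \left(\left(1 + 36\right) + 19\right) 2 \cdot \frac{1}{30706} = \frac{10081}{24112} + \left(37 + 19\right) 2 \cdot \frac{1}{30706} = \frac{10081}{24112} + 56 \cdot 2 \cdot \frac{1}{30706} = \frac{10081}{24112} + 112 \cdot \frac{1}{30706} = \frac{10081}{24112} + \frac{56}{15353} = \frac{156123865}{370191536}$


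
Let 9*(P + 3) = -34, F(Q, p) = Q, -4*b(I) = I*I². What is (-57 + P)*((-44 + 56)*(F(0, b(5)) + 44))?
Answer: -101024/3 ≈ -33675.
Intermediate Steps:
b(I) = -I³/4 (b(I) = -I*I²/4 = -I³/4)
P = -61/9 (P = -3 + (⅑)*(-34) = -3 - 34/9 = -61/9 ≈ -6.7778)
(-57 + P)*((-44 + 56)*(F(0, b(5)) + 44)) = (-57 - 61/9)*((-44 + 56)*(0 + 44)) = -2296*44/3 = -574/9*528 = -101024/3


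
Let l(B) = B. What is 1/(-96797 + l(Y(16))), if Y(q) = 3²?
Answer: -1/96788 ≈ -1.0332e-5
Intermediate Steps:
Y(q) = 9
1/(-96797 + l(Y(16))) = 1/(-96797 + 9) = 1/(-96788) = -1/96788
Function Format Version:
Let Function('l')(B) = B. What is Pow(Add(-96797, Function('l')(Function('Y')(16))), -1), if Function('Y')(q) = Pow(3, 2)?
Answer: Rational(-1, 96788) ≈ -1.0332e-5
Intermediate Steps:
Function('Y')(q) = 9
Pow(Add(-96797, Function('l')(Function('Y')(16))), -1) = Pow(Add(-96797, 9), -1) = Pow(-96788, -1) = Rational(-1, 96788)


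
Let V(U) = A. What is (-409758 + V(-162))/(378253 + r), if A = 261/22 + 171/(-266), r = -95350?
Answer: -10516834/7261177 ≈ -1.4484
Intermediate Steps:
A = 864/77 (A = 261*(1/22) + 171*(-1/266) = 261/22 - 9/14 = 864/77 ≈ 11.221)
V(U) = 864/77
(-409758 + V(-162))/(378253 + r) = (-409758 + 864/77)/(378253 - 95350) = -31550502/77/282903 = -31550502/77*1/282903 = -10516834/7261177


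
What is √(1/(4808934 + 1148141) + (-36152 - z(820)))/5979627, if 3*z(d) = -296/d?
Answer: I*√776367296375376213903/876278728171215 ≈ 3.1797e-5*I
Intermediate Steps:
z(d) = -296/(3*d) (z(d) = (-296/d)/3 = -296/(3*d))
√(1/(4808934 + 1148141) + (-36152 - z(820)))/5979627 = √(1/(4808934 + 1148141) + (-36152 - (-296)/(3*820)))/5979627 = √(1/5957075 + (-36152 - (-296)/(3*820)))*(1/5979627) = √(1/5957075 + (-36152 - 1*(-74/615)))*(1/5979627) = √(1/5957075 + (-36152 + 74/615))*(1/5979627) = √(1/5957075 - 22233406/615)*(1/5979627) = √(-26489213409367/732720225)*(1/5979627) = (I*√776367296375376213903/146544045)*(1/5979627) = I*√776367296375376213903/876278728171215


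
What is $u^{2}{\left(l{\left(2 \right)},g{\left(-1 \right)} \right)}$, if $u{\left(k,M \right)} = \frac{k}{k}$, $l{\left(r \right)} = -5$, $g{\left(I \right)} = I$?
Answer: $1$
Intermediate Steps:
$u{\left(k,M \right)} = 1$
$u^{2}{\left(l{\left(2 \right)},g{\left(-1 \right)} \right)} = 1^{2} = 1$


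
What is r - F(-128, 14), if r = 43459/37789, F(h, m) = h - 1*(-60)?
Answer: 2613111/37789 ≈ 69.150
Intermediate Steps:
F(h, m) = 60 + h (F(h, m) = h + 60 = 60 + h)
r = 43459/37789 (r = 43459*(1/37789) = 43459/37789 ≈ 1.1500)
r - F(-128, 14) = 43459/37789 - (60 - 128) = 43459/37789 - 1*(-68) = 43459/37789 + 68 = 2613111/37789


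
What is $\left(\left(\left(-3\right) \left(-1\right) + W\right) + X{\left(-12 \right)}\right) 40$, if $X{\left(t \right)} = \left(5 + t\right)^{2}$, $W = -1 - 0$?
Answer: $2040$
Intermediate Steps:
$W = -1$ ($W = -1 + 0 = -1$)
$\left(\left(\left(-3\right) \left(-1\right) + W\right) + X{\left(-12 \right)}\right) 40 = \left(\left(\left(-3\right) \left(-1\right) - 1\right) + \left(5 - 12\right)^{2}\right) 40 = \left(\left(3 - 1\right) + \left(-7\right)^{2}\right) 40 = \left(2 + 49\right) 40 = 51 \cdot 40 = 2040$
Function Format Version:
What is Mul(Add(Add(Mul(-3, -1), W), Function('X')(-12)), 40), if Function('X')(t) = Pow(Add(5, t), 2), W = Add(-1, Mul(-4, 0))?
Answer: 2040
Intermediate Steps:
W = -1 (W = Add(-1, 0) = -1)
Mul(Add(Add(Mul(-3, -1), W), Function('X')(-12)), 40) = Mul(Add(Add(Mul(-3, -1), -1), Pow(Add(5, -12), 2)), 40) = Mul(Add(Add(3, -1), Pow(-7, 2)), 40) = Mul(Add(2, 49), 40) = Mul(51, 40) = 2040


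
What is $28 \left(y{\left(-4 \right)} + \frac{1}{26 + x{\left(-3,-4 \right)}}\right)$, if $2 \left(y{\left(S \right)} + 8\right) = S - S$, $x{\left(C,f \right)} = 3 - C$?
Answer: $- \frac{1785}{8} \approx -223.13$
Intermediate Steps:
$y{\left(S \right)} = -8$ ($y{\left(S \right)} = -8 + \frac{S - S}{2} = -8 + \frac{1}{2} \cdot 0 = -8 + 0 = -8$)
$28 \left(y{\left(-4 \right)} + \frac{1}{26 + x{\left(-3,-4 \right)}}\right) = 28 \left(-8 + \frac{1}{26 + \left(3 - -3\right)}\right) = 28 \left(-8 + \frac{1}{26 + \left(3 + 3\right)}\right) = 28 \left(-8 + \frac{1}{26 + 6}\right) = 28 \left(-8 + \frac{1}{32}\right) = 28 \left(- \frac{255}{32}\right) = - \frac{1785}{8}$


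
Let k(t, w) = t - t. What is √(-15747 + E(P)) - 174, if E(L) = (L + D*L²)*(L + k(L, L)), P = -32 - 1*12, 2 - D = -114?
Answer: -174 + I*√9895155 ≈ -174.0 + 3145.7*I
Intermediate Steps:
D = 116 (D = 2 - 1*(-114) = 2 + 114 = 116)
k(t, w) = 0
P = -44 (P = -32 - 12 = -44)
E(L) = L*(L + 116*L²) (E(L) = (L + 116*L²)*(L + 0) = (L + 116*L²)*L = L*(L + 116*L²))
√(-15747 + E(P)) - 174 = √(-15747 + (-44)²*(1 + 116*(-44))) - 174 = √(-15747 + 1936*(1 - 5104)) - 174 = √(-15747 + 1936*(-5103)) - 174 = √(-15747 - 9879408) - 174 = √(-9895155) - 174 = I*√9895155 - 174 = -174 + I*√9895155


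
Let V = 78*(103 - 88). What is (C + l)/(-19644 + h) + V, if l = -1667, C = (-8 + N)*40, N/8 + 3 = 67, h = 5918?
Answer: 16040927/13726 ≈ 1168.7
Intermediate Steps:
N = 512 (N = -24 + 8*67 = -24 + 536 = 512)
C = 20160 (C = (-8 + 512)*40 = 504*40 = 20160)
V = 1170 (V = 78*15 = 1170)
(C + l)/(-19644 + h) + V = (20160 - 1667)/(-19644 + 5918) + 1170 = 18493/(-13726) + 1170 = 18493*(-1/13726) + 1170 = -18493/13726 + 1170 = 16040927/13726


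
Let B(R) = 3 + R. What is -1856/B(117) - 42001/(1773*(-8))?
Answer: -886891/70920 ≈ -12.506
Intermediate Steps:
-1856/B(117) - 42001/(1773*(-8)) = -1856/(3 + 117) - 42001/(1773*(-8)) = -1856/120 - 42001/(-14184) = -1856*1/120 - 42001*(-1/14184) = -232/15 + 42001/14184 = -886891/70920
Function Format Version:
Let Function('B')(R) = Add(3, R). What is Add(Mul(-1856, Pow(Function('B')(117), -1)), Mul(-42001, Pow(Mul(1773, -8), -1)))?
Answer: Rational(-886891, 70920) ≈ -12.506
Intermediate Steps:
Add(Mul(-1856, Pow(Function('B')(117), -1)), Mul(-42001, Pow(Mul(1773, -8), -1))) = Add(Mul(-1856, Pow(Add(3, 117), -1)), Mul(-42001, Pow(Mul(1773, -8), -1))) = Add(Mul(-1856, Pow(120, -1)), Mul(-42001, Pow(-14184, -1))) = Add(Mul(-1856, Rational(1, 120)), Mul(-42001, Rational(-1, 14184))) = Add(Rational(-232, 15), Rational(42001, 14184)) = Rational(-886891, 70920)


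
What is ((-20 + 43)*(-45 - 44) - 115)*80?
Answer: -172960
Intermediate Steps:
((-20 + 43)*(-45 - 44) - 115)*80 = (23*(-89) - 115)*80 = (-2047 - 115)*80 = -2162*80 = -172960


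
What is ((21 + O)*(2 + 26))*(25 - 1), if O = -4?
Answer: 11424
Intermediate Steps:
((21 + O)*(2 + 26))*(25 - 1) = ((21 - 4)*(2 + 26))*(25 - 1) = (17*28)*24 = 476*24 = 11424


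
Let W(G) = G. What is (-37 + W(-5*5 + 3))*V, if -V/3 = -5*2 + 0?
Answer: -1770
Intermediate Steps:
V = 30 (V = -3*(-5*2 + 0) = -3*(-10 + 0) = -3*(-10) = 30)
(-37 + W(-5*5 + 3))*V = (-37 + (-5*5 + 3))*30 = (-37 + (-25 + 3))*30 = (-37 - 22)*30 = -59*30 = -1770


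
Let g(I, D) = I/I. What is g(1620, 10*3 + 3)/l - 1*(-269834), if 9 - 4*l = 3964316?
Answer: 1069704815034/3964307 ≈ 2.6983e+5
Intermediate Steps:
g(I, D) = 1
l = -3964307/4 (l = 9/4 - ¼*3964316 = 9/4 - 991079 = -3964307/4 ≈ -9.9108e+5)
g(1620, 10*3 + 3)/l - 1*(-269834) = 1/(-3964307/4) - 1*(-269834) = 1*(-4/3964307) + 269834 = -4/3964307 + 269834 = 1069704815034/3964307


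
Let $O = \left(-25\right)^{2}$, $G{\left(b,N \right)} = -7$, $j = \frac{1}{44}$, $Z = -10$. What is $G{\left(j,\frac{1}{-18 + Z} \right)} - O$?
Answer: $-632$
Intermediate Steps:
$j = \frac{1}{44} \approx 0.022727$
$O = 625$
$G{\left(j,\frac{1}{-18 + Z} \right)} - O = -7 - 625 = -632$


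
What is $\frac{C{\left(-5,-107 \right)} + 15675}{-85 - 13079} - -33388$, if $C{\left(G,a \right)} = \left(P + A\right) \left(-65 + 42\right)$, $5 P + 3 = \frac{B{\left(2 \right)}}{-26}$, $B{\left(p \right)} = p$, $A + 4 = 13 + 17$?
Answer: $\frac{1904519677}{57044} \approx 33387.0$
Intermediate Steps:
$A = 26$ ($A = -4 + \left(13 + 17\right) = -4 + 30 = 26$)
$P = - \frac{8}{13}$ ($P = - \frac{3}{5} + \frac{2 \frac{1}{-26}}{5} = - \frac{3}{5} + \frac{2 \left(- \frac{1}{26}\right)}{5} = - \frac{3}{5} + \frac{1}{5} \left(- \frac{1}{13}\right) = - \frac{3}{5} - \frac{1}{65} = - \frac{8}{13} \approx -0.61539$)
$C{\left(G,a \right)} = - \frac{7590}{13}$ ($C{\left(G,a \right)} = \left(- \frac{8}{13} + 26\right) \left(-65 + 42\right) = \frac{330}{13} \left(-23\right) = - \frac{7590}{13}$)
$\frac{C{\left(-5,-107 \right)} + 15675}{-85 - 13079} - -33388 = \frac{- \frac{7590}{13} + 15675}{-85 - 13079} - -33388 = \frac{196185}{13 \left(-13164\right)} + 33388 = \frac{196185}{13} \left(- \frac{1}{13164}\right) + 33388 = - \frac{65395}{57044} + 33388 = \frac{1904519677}{57044}$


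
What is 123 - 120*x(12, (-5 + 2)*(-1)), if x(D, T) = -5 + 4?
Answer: 243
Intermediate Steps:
x(D, T) = -1
123 - 120*x(12, (-5 + 2)*(-1)) = 123 - 120*(-1) = 123 + 120 = 243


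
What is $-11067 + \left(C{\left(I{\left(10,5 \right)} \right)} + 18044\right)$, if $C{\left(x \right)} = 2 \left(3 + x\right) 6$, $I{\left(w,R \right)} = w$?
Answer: $7133$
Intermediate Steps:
$C{\left(x \right)} = 36 + 12 x$ ($C{\left(x \right)} = \left(6 + 2 x\right) 6 = 36 + 12 x$)
$-11067 + \left(C{\left(I{\left(10,5 \right)} \right)} + 18044\right) = -11067 + \left(\left(36 + 12 \cdot 10\right) + 18044\right) = -11067 + \left(\left(36 + 120\right) + 18044\right) = -11067 + \left(156 + 18044\right) = -11067 + 18200 = 7133$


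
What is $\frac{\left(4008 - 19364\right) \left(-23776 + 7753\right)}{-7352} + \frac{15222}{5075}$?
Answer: $- \frac{312146929239}{9327850} \approx -33464.0$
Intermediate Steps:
$\frac{\left(4008 - 19364\right) \left(-23776 + 7753\right)}{-7352} + \frac{15222}{5075} = \left(-15356\right) \left(-16023\right) \left(- \frac{1}{7352}\right) + 15222 \cdot \frac{1}{5075} = 246049188 \left(- \frac{1}{7352}\right) + \frac{15222}{5075} = - \frac{61512297}{1838} + \frac{15222}{5075} = - \frac{312146929239}{9327850}$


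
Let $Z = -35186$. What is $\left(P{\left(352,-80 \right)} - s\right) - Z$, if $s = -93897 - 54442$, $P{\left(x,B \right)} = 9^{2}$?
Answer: $183606$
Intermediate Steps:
$P{\left(x,B \right)} = 81$
$s = -148339$
$\left(P{\left(352,-80 \right)} - s\right) - Z = \left(81 - -148339\right) - -35186 = \left(81 + 148339\right) + 35186 = 148420 + 35186 = 183606$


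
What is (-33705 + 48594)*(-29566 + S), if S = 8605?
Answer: -312088329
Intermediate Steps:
(-33705 + 48594)*(-29566 + S) = (-33705 + 48594)*(-29566 + 8605) = 14889*(-20961) = -312088329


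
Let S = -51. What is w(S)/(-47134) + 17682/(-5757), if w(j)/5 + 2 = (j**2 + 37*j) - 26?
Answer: -142194983/45225073 ≈ -3.1442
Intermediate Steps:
w(j) = -140 + 5*j**2 + 185*j (w(j) = -10 + 5*((j**2 + 37*j) - 26) = -10 + 5*(-26 + j**2 + 37*j) = -10 + (-130 + 5*j**2 + 185*j) = -140 + 5*j**2 + 185*j)
w(S)/(-47134) + 17682/(-5757) = (-140 + 5*(-51)**2 + 185*(-51))/(-47134) + 17682/(-5757) = (-140 + 5*2601 - 9435)*(-1/47134) + 17682*(-1/5757) = (-140 + 13005 - 9435)*(-1/47134) - 5894/1919 = 3430*(-1/47134) - 5894/1919 = -1715/23567 - 5894/1919 = -142194983/45225073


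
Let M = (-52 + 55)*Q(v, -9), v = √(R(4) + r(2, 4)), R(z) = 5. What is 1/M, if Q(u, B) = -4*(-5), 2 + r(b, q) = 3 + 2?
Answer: 1/60 ≈ 0.016667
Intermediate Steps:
r(b, q) = 3 (r(b, q) = -2 + (3 + 2) = -2 + 5 = 3)
v = 2*√2 (v = √(5 + 3) = √8 = 2*√2 ≈ 2.8284)
Q(u, B) = 20
M = 60 (M = (-52 + 55)*20 = 3*20 = 60)
1/M = 1/60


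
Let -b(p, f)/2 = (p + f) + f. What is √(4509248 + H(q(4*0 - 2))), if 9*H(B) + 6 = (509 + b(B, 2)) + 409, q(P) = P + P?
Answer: 4*√2536509/3 ≈ 2123.5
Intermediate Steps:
b(p, f) = -4*f - 2*p (b(p, f) = -2*((p + f) + f) = -2*((f + p) + f) = -2*(p + 2*f) = -4*f - 2*p)
q(P) = 2*P
H(B) = 904/9 - 2*B/9 (H(B) = -⅔ + ((509 + (-4*2 - 2*B)) + 409)/9 = -⅔ + ((509 + (-8 - 2*B)) + 409)/9 = -⅔ + ((501 - 2*B) + 409)/9 = -⅔ + (910 - 2*B)/9 = -⅔ + (910/9 - 2*B/9) = 904/9 - 2*B/9)
√(4509248 + H(q(4*0 - 2))) = √(4509248 + (904/9 - 4*(4*0 - 2)/9)) = √(4509248 + (904/9 - 4*(0 - 2)/9)) = √(4509248 + (904/9 - 4*(-2)/9)) = √(4509248 + (904/9 - 2/9*(-4))) = √(4509248 + (904/9 + 8/9)) = √(4509248 + 304/3) = √(13528048/3) = 4*√2536509/3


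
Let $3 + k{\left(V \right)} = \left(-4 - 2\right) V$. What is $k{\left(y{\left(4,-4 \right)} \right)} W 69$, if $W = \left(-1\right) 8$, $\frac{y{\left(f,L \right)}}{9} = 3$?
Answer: $91080$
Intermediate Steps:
$y{\left(f,L \right)} = 27$ ($y{\left(f,L \right)} = 9 \cdot 3 = 27$)
$W = -8$
$k{\left(V \right)} = -3 - 6 V$ ($k{\left(V \right)} = -3 + \left(-4 - 2\right) V = -3 - 6 V$)
$k{\left(y{\left(4,-4 \right)} \right)} W 69 = \left(-3 - 162\right) \left(-8\right) 69 = \left(-165\right) \left(-8\right) 69 = 1320 \cdot 69 = 91080$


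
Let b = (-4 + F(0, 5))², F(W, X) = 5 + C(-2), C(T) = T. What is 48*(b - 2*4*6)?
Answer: -2256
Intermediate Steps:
F(W, X) = 3 (F(W, X) = 5 - 2 = 3)
b = 1 (b = (-4 + 3)² = (-1)² = 1)
48*(b - 2*4*6) = 48*(1 - 2*4*6) = 48*(1 - 8*6) = 48*(1 - 48) = 48*(-47) = -2256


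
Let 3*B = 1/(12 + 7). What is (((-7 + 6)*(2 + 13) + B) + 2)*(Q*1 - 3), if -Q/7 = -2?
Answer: -8140/57 ≈ -142.81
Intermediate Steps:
Q = 14 (Q = -7*(-2) = 14)
B = 1/57 (B = 1/(3*(12 + 7)) = (⅓)/19 = (⅓)*(1/19) = 1/57 ≈ 0.017544)
(((-7 + 6)*(2 + 13) + B) + 2)*(Q*1 - 3) = (((-7 + 6)*(2 + 13) + 1/57) + 2)*(14*1 - 3) = ((-1*15 + 1/57) + 2)*(14 - 3) = ((-15 + 1/57) + 2)*11 = (-854/57 + 2)*11 = -740/57*11 = -8140/57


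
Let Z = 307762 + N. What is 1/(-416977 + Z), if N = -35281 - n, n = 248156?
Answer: -1/392652 ≈ -2.5468e-6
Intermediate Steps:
N = -283437 (N = -35281 - 1*248156 = -35281 - 248156 = -283437)
Z = 24325 (Z = 307762 - 283437 = 24325)
1/(-416977 + Z) = 1/(-416977 + 24325) = 1/(-392652) = -1/392652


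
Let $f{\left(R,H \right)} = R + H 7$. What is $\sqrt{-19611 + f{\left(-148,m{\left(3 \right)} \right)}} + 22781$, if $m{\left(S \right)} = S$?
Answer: $22781 + i \sqrt{19738} \approx 22781.0 + 140.49 i$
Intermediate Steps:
$f{\left(R,H \right)} = R + 7 H$
$\sqrt{-19611 + f{\left(-148,m{\left(3 \right)} \right)}} + 22781 = \sqrt{-19611 + \left(-148 + 7 \cdot 3\right)} + 22781 = \sqrt{-19611 + \left(-148 + 21\right)} + 22781 = \sqrt{-19611 - 127} + 22781 = \sqrt{-19738} + 22781 = i \sqrt{19738} + 22781 = 22781 + i \sqrt{19738}$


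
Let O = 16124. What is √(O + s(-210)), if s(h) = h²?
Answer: 8*√941 ≈ 245.41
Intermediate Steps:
√(O + s(-210)) = √(16124 + (-210)²) = √(16124 + 44100) = √60224 = 8*√941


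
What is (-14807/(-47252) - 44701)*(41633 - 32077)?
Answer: -5046038262705/11813 ≈ -4.2716e+8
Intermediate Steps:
(-14807/(-47252) - 44701)*(41633 - 32077) = (-14807*(-1/47252) - 44701)*9556 = (14807/47252 - 44701)*9556 = -2112196845/47252*9556 = -5046038262705/11813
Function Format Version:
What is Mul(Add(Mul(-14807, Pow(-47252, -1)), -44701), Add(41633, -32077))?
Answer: Rational(-5046038262705, 11813) ≈ -4.2716e+8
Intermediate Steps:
Mul(Add(Mul(-14807, Pow(-47252, -1)), -44701), Add(41633, -32077)) = Mul(Add(Mul(-14807, Rational(-1, 47252)), -44701), 9556) = Mul(Add(Rational(14807, 47252), -44701), 9556) = Mul(Rational(-2112196845, 47252), 9556) = Rational(-5046038262705, 11813)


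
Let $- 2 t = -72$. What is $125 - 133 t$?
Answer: $-4663$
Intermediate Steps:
$t = 36$ ($t = \left(- \frac{1}{2}\right) \left(-72\right) = 36$)
$125 - 133 t = 125 - 4788 = -4663$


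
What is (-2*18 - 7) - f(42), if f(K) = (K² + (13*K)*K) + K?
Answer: -24781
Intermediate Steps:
f(K) = K + 14*K² (f(K) = (K² + 13*K²) + K = 14*K² + K = K + 14*K²)
(-2*18 - 7) - f(42) = (-2*18 - 7) - 42*(1 + 14*42) = (-36 - 7) - 42*(1 + 588) = -43 - 42*589 = -43 - 1*24738 = -43 - 24738 = -24781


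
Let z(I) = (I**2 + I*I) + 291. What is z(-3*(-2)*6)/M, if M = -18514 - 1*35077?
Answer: -2883/53591 ≈ -0.053796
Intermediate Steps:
M = -53591 (M = -18514 - 35077 = -53591)
z(I) = 291 + 2*I**2 (z(I) = (I**2 + I**2) + 291 = 2*I**2 + 291 = 291 + 2*I**2)
z(-3*(-2)*6)/M = (291 + 2*(-3*(-2)*6)**2)/(-53591) = (291 + 2*(6*6)**2)*(-1/53591) = (291 + 2*36**2)*(-1/53591) = (291 + 2*1296)*(-1/53591) = (291 + 2592)*(-1/53591) = 2883*(-1/53591) = -2883/53591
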